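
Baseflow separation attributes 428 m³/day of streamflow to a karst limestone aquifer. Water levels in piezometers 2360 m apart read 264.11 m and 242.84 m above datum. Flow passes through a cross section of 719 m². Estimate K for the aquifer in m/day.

66.0

Hydraulic gradient i = (264.11 − 242.84) / 2360 = 21.27 / 2360 = 0.009013.
From Q = K·A·i, K = Q / (A·i) = 428 / (719.0 × 0.009013) = 66.05 m/day.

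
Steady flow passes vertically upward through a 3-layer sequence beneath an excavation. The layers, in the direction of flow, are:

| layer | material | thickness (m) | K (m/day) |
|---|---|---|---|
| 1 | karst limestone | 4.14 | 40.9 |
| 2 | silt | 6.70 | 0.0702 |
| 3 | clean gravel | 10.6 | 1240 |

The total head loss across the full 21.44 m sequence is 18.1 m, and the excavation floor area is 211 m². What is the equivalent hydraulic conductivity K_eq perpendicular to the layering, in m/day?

0.224

Flow is perpendicular to layering, so the layers act in series and the equivalent K is the thickness-weighted harmonic mean.
Total thickness L = 4.14 + 6.70 + 10.6 = 21.44 m.
Σ(b_i/K_i) = 4.14/40.9 + 6.70/0.0702 + 10.6/1240 = 95.55 d.
K_eq = L / Σ(b_i/K_i) = 21.44 / 95.55 = 0.2244 m/day.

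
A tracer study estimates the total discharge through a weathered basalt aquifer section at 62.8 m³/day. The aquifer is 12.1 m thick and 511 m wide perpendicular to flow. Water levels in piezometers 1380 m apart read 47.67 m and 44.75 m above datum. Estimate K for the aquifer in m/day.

4.80

Cross-sectional area A = 511 × 12.1 = 6183 m².
Hydraulic gradient i = (47.67 − 44.75) / 1380 = 2.92 / 1380 = 0.002116.
From Q = K·A·i, K = Q / (A·i) = 62.8 / (6183 × 0.002116) = 4.800 m/day.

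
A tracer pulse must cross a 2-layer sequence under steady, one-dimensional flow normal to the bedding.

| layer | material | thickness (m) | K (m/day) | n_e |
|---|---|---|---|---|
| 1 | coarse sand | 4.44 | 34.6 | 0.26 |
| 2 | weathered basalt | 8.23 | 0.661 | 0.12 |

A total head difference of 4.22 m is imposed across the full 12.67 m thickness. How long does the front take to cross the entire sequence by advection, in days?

With flow normal to the layers, continuity requires the same specific discharge q through every layer.
Σ(b_i/K_i) = 4.44/34.6 + 8.23/0.661 = 12.58 d.
q = Δh / Σ(b_i/K_i) = 4.22 / 12.58 = 0.3355 m/day.
In each layer the seepage velocity is v_i = q/n_i, so the layer transit time is t_i = b_i·n_i / q:
  layer 1 (coarse sand): t_1 = 4.44 × 0.26 / 0.3355 = 3.441 d
  layer 2 (weathered basalt): t_2 = 8.23 × 0.12 / 0.3355 = 2.944 d
Total t = Σ t_i = 6.385 days.

6.38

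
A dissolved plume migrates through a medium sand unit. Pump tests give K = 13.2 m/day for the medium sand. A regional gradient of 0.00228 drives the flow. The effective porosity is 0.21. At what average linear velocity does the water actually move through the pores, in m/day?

Hydraulic gradient i = 0.00228.
Darcy flux q = K · i = 13.20 × 0.002280 = 0.03010 m/day.
Seepage velocity v = q / n_e = 0.03010 / 0.21 = 0.1433 m/day.

0.143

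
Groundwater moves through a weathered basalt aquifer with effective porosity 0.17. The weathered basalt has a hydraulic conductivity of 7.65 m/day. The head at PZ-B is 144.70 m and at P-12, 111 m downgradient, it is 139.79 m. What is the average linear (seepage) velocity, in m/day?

1.99

Hydraulic gradient i = (144.70 − 139.79) / 111 = 4.91 / 111 = 0.04423.
Darcy flux q = K · i = 7.650 × 0.04423 = 0.3384 m/day.
Seepage velocity v = q / n_e = 0.3384 / 0.17 = 1.991 m/day.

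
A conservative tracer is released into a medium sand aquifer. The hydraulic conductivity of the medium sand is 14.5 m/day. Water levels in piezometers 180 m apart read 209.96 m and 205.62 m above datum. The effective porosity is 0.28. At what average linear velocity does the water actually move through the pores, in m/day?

1.25

Hydraulic gradient i = (209.96 − 205.62) / 180 = 4.34 / 180 = 0.02411.
Darcy flux q = K · i = 14.50 × 0.02411 = 0.3496 m/day.
Seepage velocity v = q / n_e = 0.3496 / 0.28 = 1.249 m/day.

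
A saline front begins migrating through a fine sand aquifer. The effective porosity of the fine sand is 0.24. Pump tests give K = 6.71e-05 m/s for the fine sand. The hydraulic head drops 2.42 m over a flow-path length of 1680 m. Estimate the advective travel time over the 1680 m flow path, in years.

132

Convert K: 6.71e-05 m/s × 86400 = 5.797 m/day.
Hydraulic gradient i = Δh / L = 2.42 / 1680 = 0.001440.
Darcy flux q = K · i = 5.797 × 0.001440 = 0.008351 m/day.
Seepage velocity v = q / n_e = 0.008351 / 0.24 = 0.03480 m/day.
Travel time t = L / v = 1680 / 0.03480 = 48281 days = 132.2 years.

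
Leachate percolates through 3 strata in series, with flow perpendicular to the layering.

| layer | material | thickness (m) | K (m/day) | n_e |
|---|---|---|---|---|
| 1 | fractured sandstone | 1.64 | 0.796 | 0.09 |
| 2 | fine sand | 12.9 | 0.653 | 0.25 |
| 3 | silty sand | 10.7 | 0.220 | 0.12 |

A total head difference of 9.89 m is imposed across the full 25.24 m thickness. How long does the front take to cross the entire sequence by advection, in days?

With flow normal to the layers, continuity requires the same specific discharge q through every layer.
Σ(b_i/K_i) = 1.64/0.796 + 12.9/0.653 + 10.7/0.220 = 70.45 d.
q = Δh / Σ(b_i/K_i) = 9.89 / 70.45 = 0.1404 m/day.
In each layer the seepage velocity is v_i = q/n_i, so the layer transit time is t_i = b_i·n_i / q:
  layer 1 (fractured sandstone): t_1 = 1.64 × 0.09 / 0.1404 = 1.051 d
  layer 2 (fine sand): t_2 = 12.9 × 0.25 / 0.1404 = 22.97 d
  layer 3 (silty sand): t_3 = 10.7 × 0.12 / 0.1404 = 9.147 d
Total t = Σ t_i = 33.17 days.

33.2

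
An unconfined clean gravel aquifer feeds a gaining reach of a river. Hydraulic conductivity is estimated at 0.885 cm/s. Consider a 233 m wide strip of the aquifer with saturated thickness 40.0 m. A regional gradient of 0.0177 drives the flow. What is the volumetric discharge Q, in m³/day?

Convert K: 0.885 cm/s × 864 = 764.6 m/day.
Cross-sectional area A = 233 × 40.0 = 9320 m².
Hydraulic gradient i = 0.0177.
Darcy's law: Q = K · A · i = 764.6 × 9320 × 0.01770 = 1.261e+05 m³/day.

126000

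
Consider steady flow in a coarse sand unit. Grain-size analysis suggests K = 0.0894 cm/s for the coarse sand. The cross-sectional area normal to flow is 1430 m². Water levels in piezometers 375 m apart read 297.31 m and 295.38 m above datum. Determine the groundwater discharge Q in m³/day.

568

Convert K: 0.0894 cm/s × 864 = 77.24 m/day.
Hydraulic gradient i = (297.31 − 295.38) / 375 = 1.93 / 375 = 0.005147.
Darcy's law: Q = K · A · i = 77.24 × 1430 × 0.005147 = 568.5 m³/day.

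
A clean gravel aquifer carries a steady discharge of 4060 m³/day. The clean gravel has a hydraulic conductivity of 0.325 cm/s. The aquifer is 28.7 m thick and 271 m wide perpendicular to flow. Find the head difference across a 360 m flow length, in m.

0.669

Convert K: 0.325 cm/s × 864 = 280.8 m/day.
Cross-sectional area A = 271 × 28.7 = 7778 m².
From Q = K·A·i, i = Q / (K·A) = 4060 / (280.8 × 7778) = 0.001859.
Head loss Δh = i · L = 0.001859 × 360 = 0.6692 m.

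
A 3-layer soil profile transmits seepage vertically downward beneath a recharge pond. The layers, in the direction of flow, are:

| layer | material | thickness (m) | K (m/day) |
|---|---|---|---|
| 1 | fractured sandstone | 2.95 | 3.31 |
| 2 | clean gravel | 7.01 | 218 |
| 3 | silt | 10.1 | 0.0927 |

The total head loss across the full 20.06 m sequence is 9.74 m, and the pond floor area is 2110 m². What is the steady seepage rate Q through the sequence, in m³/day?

Flow is perpendicular to layering, so the layers act in series and the equivalent K is the thickness-weighted harmonic mean.
Total thickness L = 2.95 + 7.01 + 10.1 = 20.06 m.
Σ(b_i/K_i) = 2.95/3.31 + 7.01/218 + 10.1/0.0927 = 109.9 d.
K_eq = L / Σ(b_i/K_i) = 20.06 / 109.9 = 0.1826 m/day.
Q = K_eq · A · (Δh/L) = 0.1826 × 2110 × (9.74/20.06) = 187.0 m³/day.

187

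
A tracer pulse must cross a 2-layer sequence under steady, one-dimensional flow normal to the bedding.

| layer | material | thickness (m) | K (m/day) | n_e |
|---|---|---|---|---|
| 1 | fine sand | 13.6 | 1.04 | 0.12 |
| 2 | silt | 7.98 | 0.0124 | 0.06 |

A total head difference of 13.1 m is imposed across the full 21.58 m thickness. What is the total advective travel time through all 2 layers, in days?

With flow normal to the layers, continuity requires the same specific discharge q through every layer.
Σ(b_i/K_i) = 13.6/1.04 + 7.98/0.0124 = 656.6 d.
q = Δh / Σ(b_i/K_i) = 13.1 / 656.6 = 0.01995 m/day.
In each layer the seepage velocity is v_i = q/n_i, so the layer transit time is t_i = b_i·n_i / q:
  layer 1 (fine sand): t_1 = 13.6 × 0.12 / 0.01995 = 81.80 d
  layer 2 (silt): t_2 = 7.98 × 0.06 / 0.01995 = 24.00 d
Total t = Σ t_i = 105.8 days.

106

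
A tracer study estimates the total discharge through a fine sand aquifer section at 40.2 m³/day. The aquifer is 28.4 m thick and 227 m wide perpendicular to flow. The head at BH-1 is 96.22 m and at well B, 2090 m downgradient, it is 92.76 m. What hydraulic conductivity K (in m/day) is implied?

3.77

Cross-sectional area A = 227 × 28.4 = 6447 m².
Hydraulic gradient i = (96.22 − 92.76) / 2090 = 3.46 / 2090 = 0.001656.
From Q = K·A·i, K = Q / (A·i) = 40.2 / (6447 × 0.001656) = 3.767 m/day.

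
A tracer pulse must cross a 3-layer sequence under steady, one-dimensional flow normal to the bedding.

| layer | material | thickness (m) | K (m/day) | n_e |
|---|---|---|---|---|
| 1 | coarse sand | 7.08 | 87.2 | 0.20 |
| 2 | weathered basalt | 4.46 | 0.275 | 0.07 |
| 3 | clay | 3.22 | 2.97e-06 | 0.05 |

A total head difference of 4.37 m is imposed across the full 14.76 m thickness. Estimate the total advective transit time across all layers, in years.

1280

With flow normal to the layers, continuity requires the same specific discharge q through every layer.
Σ(b_i/K_i) = 7.08/87.2 + 4.46/0.275 + 3.22/2.97e-06 = 1.084e+06 d.
q = Δh / Σ(b_i/K_i) = 4.37 / 1.084e+06 = 4.031e-06 m/day.
In each layer the seepage velocity is v_i = q/n_i, so the layer transit time is t_i = b_i·n_i / q:
  layer 1 (coarse sand): t_1 = 7.08 × 0.20 / 4.031e-06 = 3.513e+05 d
  layer 2 (weathered basalt): t_2 = 4.46 × 0.07 / 4.031e-06 = 77456 d
  layer 3 (clay): t_3 = 3.22 × 0.05 / 4.031e-06 = 39944 d
Total t = Σ t_i = 4.687e+05 days = 1283 years.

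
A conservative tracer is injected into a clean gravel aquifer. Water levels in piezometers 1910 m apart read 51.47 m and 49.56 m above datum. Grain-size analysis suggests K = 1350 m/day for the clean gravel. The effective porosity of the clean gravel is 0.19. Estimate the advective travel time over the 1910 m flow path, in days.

269

Hydraulic gradient i = (51.47 − 49.56) / 1910 = 1.91 / 1910 = 0.001000.
Darcy flux q = K · i = 1350 × 0.001000 = 1.350 m/day.
Seepage velocity v = q / n_e = 1.350 / 0.19 = 7.105 m/day.
Travel time t = L / v = 1910 / 7.105 = 268.8 days.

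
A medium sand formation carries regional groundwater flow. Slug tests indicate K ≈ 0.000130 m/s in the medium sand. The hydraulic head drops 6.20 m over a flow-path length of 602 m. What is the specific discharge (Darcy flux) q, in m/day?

Convert K: 0.000130 m/s × 86400 = 11.23 m/day.
Hydraulic gradient i = Δh / L = 6.20 / 602 = 0.01030.
Specific discharge q = K · i = 11.23 × 0.01030 = 0.1157 m/day.

0.116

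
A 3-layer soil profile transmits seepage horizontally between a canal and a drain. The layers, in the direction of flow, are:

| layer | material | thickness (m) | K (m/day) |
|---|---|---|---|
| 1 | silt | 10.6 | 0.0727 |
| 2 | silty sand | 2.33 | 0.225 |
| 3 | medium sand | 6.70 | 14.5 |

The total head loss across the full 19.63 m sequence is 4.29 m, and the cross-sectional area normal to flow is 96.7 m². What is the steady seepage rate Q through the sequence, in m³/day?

2.65

Flow is perpendicular to layering, so the layers act in series and the equivalent K is the thickness-weighted harmonic mean.
Total thickness L = 10.6 + 2.33 + 6.70 = 19.63 m.
Σ(b_i/K_i) = 10.6/0.0727 + 2.33/0.225 + 6.70/14.5 = 156.6 d.
K_eq = L / Σ(b_i/K_i) = 19.63 / 156.6 = 0.1253 m/day.
Q = K_eq · A · (Δh/L) = 0.1253 × 96.7 × (4.29/19.63) = 2.649 m³/day.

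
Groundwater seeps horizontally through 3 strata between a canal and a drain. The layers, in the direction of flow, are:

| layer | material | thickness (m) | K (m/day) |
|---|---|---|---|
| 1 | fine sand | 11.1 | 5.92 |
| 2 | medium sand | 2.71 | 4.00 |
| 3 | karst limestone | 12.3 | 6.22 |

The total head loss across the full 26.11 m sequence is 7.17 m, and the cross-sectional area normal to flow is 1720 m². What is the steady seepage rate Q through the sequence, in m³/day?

2720

Flow is perpendicular to layering, so the layers act in series and the equivalent K is the thickness-weighted harmonic mean.
Total thickness L = 11.1 + 2.71 + 12.3 = 26.11 m.
Σ(b_i/K_i) = 11.1/5.92 + 2.71/4.00 + 12.3/6.22 = 4.530 d.
K_eq = L / Σ(b_i/K_i) = 26.11 / 4.530 = 5.764 m/day.
Q = K_eq · A · (Δh/L) = 5.764 × 1720 × (7.17/26.11) = 2722 m³/day.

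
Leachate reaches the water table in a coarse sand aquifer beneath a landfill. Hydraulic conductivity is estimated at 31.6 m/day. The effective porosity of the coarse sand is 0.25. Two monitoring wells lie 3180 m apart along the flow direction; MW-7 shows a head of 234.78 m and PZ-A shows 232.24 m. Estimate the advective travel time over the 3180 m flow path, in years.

86.2

Hydraulic gradient i = (234.78 − 232.24) / 3180 = 2.54 / 3180 = 0.0007987.
Darcy flux q = K · i = 31.60 × 0.0007987 = 0.02524 m/day.
Seepage velocity v = q / n_e = 0.02524 / 0.25 = 0.1010 m/day.
Travel time t = L / v = 3180 / 0.1010 = 31497 days = 86.23 years.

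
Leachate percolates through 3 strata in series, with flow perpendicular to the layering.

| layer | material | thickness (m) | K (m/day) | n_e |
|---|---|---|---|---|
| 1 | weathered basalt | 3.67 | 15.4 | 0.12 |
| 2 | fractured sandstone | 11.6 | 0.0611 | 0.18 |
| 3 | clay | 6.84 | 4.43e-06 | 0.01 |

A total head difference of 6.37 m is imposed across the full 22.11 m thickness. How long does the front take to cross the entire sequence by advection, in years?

1720

With flow normal to the layers, continuity requires the same specific discharge q through every layer.
Σ(b_i/K_i) = 3.67/15.4 + 11.6/0.0611 + 6.84/4.43e-06 = 1.544e+06 d.
q = Δh / Σ(b_i/K_i) = 6.37 / 1.544e+06 = 4.125e-06 m/day.
In each layer the seepage velocity is v_i = q/n_i, so the layer transit time is t_i = b_i·n_i / q:
  layer 1 (weathered basalt): t_1 = 3.67 × 0.12 / 4.125e-06 = 1.068e+05 d
  layer 2 (fractured sandstone): t_2 = 11.6 × 0.18 / 4.125e-06 = 5.062e+05 d
  layer 3 (clay): t_3 = 6.84 × 0.01 / 4.125e-06 = 16581 d
Total t = Σ t_i = 6.295e+05 days = 1724 years.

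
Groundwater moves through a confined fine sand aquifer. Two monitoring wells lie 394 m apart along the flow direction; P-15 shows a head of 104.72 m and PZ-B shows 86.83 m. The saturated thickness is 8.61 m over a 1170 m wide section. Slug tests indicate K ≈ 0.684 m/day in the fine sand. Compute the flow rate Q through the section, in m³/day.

Cross-sectional area A = 1170 × 8.61 = 10074 m².
Hydraulic gradient i = (104.72 − 86.83) / 394 = 17.89 / 394 = 0.04541.
Darcy's law: Q = K · A · i = 0.6840 × 10074 × 0.04541 = 312.9 m³/day.

313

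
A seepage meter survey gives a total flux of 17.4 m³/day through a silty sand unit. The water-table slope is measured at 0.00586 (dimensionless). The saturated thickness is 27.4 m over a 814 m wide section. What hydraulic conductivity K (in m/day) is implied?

Cross-sectional area A = 814 × 27.4 = 22304 m².
Hydraulic gradient i = 0.00586.
From Q = K·A·i, K = Q / (A·i) = 17.4 / (22304 × 0.005860) = 0.1331 m/day.

0.133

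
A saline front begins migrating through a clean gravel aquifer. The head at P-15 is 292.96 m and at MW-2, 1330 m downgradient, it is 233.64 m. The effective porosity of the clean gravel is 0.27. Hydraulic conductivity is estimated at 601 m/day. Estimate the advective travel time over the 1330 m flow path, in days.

13.4

Hydraulic gradient i = (292.96 − 233.64) / 1330 = 59.32 / 1330 = 0.04460.
Darcy flux q = K · i = 601.0 × 0.04460 = 26.81 m/day.
Seepage velocity v = q / n_e = 26.81 / 0.27 = 99.28 m/day.
Travel time t = L / v = 1330 / 99.28 = 13.40 days.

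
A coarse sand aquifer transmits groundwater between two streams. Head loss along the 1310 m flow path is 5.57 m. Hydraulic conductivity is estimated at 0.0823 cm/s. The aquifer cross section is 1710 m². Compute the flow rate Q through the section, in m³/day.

517

Convert K: 0.0823 cm/s × 864 = 71.11 m/day.
Hydraulic gradient i = Δh / L = 5.57 / 1310 = 0.004252.
Darcy's law: Q = K · A · i = 71.11 × 1710 × 0.004252 = 517.0 m³/day.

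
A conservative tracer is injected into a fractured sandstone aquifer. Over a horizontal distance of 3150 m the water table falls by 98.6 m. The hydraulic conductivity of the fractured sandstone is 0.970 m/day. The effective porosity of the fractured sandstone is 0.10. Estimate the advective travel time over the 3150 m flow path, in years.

Hydraulic gradient i = Δh / L = 98.6 / 3150 = 0.03130.
Darcy flux q = K · i = 0.9700 × 0.03130 = 0.03036 m/day.
Seepage velocity v = q / n_e = 0.03036 / 0.10 = 0.3036 m/day.
Travel time t = L / v = 3150 / 0.3036 = 10375 days = 28.40 years.

28.4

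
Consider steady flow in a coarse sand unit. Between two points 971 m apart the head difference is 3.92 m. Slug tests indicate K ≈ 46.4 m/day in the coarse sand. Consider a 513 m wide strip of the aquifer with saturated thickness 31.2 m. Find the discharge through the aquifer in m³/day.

3000

Cross-sectional area A = 513 × 31.2 = 16006 m².
Hydraulic gradient i = Δh / L = 3.92 / 971 = 0.004037.
Darcy's law: Q = K · A · i = 46.40 × 16006 × 0.004037 = 2998 m³/day.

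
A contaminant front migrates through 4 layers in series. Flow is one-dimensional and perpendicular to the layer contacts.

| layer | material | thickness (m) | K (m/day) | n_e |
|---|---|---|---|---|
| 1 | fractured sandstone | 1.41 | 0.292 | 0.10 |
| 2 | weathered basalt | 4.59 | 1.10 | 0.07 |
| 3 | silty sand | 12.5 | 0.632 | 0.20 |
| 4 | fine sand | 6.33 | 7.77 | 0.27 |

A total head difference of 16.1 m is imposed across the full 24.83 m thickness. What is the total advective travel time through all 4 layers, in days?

8.59

With flow normal to the layers, continuity requires the same specific discharge q through every layer.
Σ(b_i/K_i) = 1.41/0.292 + 4.59/1.10 + 12.5/0.632 + 6.33/7.77 = 29.59 d.
q = Δh / Σ(b_i/K_i) = 16.1 / 29.59 = 0.5440 m/day.
In each layer the seepage velocity is v_i = q/n_i, so the layer transit time is t_i = b_i·n_i / q:
  layer 1 (fractured sandstone): t_1 = 1.41 × 0.10 / 0.5440 = 0.2592 d
  layer 2 (weathered basalt): t_2 = 4.59 × 0.07 / 0.5440 = 0.5906 d
  layer 3 (silty sand): t_3 = 12.5 × 0.20 / 0.5440 = 4.595 d
  layer 4 (fine sand): t_4 = 6.33 × 0.27 / 0.5440 = 3.142 d
Total t = Σ t_i = 8.587 days.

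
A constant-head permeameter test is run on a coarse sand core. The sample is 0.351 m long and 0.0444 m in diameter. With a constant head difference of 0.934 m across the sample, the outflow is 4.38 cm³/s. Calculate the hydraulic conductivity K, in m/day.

Cross-sectional area A = π·(d/2)² = π × (0.0444/2)² = 0.001548 m².
Convert discharge: 4.38 cm³/s = 4.380e-06 m³/s.
Darcy's law rearranged: K = Q·L / (A·Δh) = 4.380e-06 × 0.351 / (0.001548 × 0.934) = 0.001063 m/s = 91.85 m/day.

91.9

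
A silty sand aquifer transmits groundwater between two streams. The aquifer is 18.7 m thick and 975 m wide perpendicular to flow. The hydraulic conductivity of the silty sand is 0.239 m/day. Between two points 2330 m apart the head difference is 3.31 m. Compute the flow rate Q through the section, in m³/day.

Cross-sectional area A = 975 × 18.7 = 18232 m².
Hydraulic gradient i = Δh / L = 3.31 / 2330 = 0.001421.
Darcy's law: Q = K · A · i = 0.2390 × 18232 × 0.001421 = 6.190 m³/day.

6.19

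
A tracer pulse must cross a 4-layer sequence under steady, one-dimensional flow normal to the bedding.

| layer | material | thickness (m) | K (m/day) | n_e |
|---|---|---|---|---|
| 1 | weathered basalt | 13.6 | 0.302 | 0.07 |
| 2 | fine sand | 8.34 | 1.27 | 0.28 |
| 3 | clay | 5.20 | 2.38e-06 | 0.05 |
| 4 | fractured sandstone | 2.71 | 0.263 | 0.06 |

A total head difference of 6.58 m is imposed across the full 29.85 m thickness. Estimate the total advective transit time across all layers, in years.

3370

With flow normal to the layers, continuity requires the same specific discharge q through every layer.
Σ(b_i/K_i) = 13.6/0.302 + 8.34/1.27 + 5.20/2.38e-06 + 2.71/0.263 = 2.185e+06 d.
q = Δh / Σ(b_i/K_i) = 6.58 / 2.185e+06 = 3.012e-06 m/day.
In each layer the seepage velocity is v_i = q/n_i, so the layer transit time is t_i = b_i·n_i / q:
  layer 1 (weathered basalt): t_1 = 13.6 × 0.07 / 3.012e-06 = 3.161e+05 d
  layer 2 (fine sand): t_2 = 8.34 × 0.28 / 3.012e-06 = 7.754e+05 d
  layer 3 (clay): t_3 = 5.20 × 0.05 / 3.012e-06 = 86335 d
  layer 4 (fractured sandstone): t_4 = 2.71 × 0.06 / 3.012e-06 = 53992 d
Total t = Σ t_i = 1.232e+06 days = 3373 years.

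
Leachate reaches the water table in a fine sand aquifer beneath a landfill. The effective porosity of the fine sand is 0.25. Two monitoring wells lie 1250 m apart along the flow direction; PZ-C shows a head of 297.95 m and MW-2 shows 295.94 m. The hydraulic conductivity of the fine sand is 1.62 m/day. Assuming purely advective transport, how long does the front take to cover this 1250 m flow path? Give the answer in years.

328

Hydraulic gradient i = (297.95 − 295.94) / 1250 = 2.01 / 1250 = 0.001608.
Darcy flux q = K · i = 1.620 × 0.001608 = 0.002605 m/day.
Seepage velocity v = q / n_e = 0.002605 / 0.25 = 0.01042 m/day.
Travel time t = L / v = 1250 / 0.01042 = 1.200e+05 days = 328.4 years.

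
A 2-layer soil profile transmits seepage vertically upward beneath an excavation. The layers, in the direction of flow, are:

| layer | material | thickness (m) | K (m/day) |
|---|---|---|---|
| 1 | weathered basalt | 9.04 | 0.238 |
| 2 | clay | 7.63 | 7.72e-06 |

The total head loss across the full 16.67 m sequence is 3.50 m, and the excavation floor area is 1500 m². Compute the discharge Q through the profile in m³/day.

Flow is perpendicular to layering, so the layers act in series and the equivalent K is the thickness-weighted harmonic mean.
Total thickness L = 9.04 + 7.63 = 16.67 m.
Σ(b_i/K_i) = 9.04/0.238 + 7.63/7.72e-06 = 9.884e+05 d.
K_eq = L / Σ(b_i/K_i) = 16.67 / 9.884e+05 = 1.687e-05 m/day.
Q = K_eq · A · (Δh/L) = 1.687e-05 × 1500 × (3.50/16.67) = 0.005312 m³/day.

0.00531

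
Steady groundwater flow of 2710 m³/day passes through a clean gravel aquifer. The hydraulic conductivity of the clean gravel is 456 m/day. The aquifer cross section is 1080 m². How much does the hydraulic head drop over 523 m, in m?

From Q = K·A·i, i = Q / (K·A) = 2710 / (456.0 × 1080) = 0.005503.
Head loss Δh = i · L = 0.005503 × 523 = 2.878 m.

2.88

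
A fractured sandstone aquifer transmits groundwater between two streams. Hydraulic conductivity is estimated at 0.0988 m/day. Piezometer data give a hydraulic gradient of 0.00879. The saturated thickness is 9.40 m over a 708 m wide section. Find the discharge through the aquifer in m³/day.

Cross-sectional area A = 708 × 9.40 = 6655 m².
Hydraulic gradient i = 0.00879.
Darcy's law: Q = K · A · i = 0.09880 × 6655 × 0.008790 = 5.780 m³/day.

5.78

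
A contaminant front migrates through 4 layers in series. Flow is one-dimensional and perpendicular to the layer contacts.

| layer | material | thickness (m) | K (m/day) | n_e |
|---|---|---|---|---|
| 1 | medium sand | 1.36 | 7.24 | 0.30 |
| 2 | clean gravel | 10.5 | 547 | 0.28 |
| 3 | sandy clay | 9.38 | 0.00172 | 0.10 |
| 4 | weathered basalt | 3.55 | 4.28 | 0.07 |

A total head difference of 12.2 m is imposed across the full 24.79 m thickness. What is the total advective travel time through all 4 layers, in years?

With flow normal to the layers, continuity requires the same specific discharge q through every layer.
Σ(b_i/K_i) = 1.36/7.24 + 10.5/547 + 9.38/0.00172 + 3.55/4.28 = 5455 d.
q = Δh / Σ(b_i/K_i) = 12.2 / 5455 = 0.002237 m/day.
In each layer the seepage velocity is v_i = q/n_i, so the layer transit time is t_i = b_i·n_i / q:
  layer 1 (medium sand): t_1 = 1.36 × 0.30 / 0.002237 = 182.4 d
  layer 2 (clean gravel): t_2 = 10.5 × 0.28 / 0.002237 = 1314 d
  layer 3 (sandy clay): t_3 = 9.38 × 0.10 / 0.002237 = 419.4 d
  layer 4 (weathered basalt): t_4 = 3.55 × 0.07 / 0.002237 = 111.1 d
Total t = Σ t_i = 2027 days = 5.551 years.

5.55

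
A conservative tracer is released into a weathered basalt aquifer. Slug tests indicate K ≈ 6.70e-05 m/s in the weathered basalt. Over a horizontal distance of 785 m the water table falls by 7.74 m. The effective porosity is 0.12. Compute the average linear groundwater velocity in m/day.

0.476

Convert K: 6.70e-05 m/s × 86400 = 5.789 m/day.
Hydraulic gradient i = Δh / L = 7.74 / 785 = 0.009860.
Darcy flux q = K · i = 5.789 × 0.009860 = 0.05708 m/day.
Seepage velocity v = q / n_e = 0.05708 / 0.12 = 0.4756 m/day.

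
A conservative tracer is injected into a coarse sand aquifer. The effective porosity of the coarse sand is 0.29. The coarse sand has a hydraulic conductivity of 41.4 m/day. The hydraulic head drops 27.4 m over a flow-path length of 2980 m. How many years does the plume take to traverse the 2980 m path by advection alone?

6.22

Hydraulic gradient i = Δh / L = 27.4 / 2980 = 0.009195.
Darcy flux q = K · i = 41.40 × 0.009195 = 0.3807 m/day.
Seepage velocity v = q / n_e = 0.3807 / 0.29 = 1.313 m/day.
Travel time t = L / v = 2980 / 1.313 = 2270 days = 6.216 years.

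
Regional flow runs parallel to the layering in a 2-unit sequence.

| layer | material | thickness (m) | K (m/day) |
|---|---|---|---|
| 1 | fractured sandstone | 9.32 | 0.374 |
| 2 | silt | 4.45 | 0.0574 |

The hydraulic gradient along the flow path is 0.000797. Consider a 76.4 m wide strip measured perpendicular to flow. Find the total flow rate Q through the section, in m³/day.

0.228

Flow is parallel to layering, so each bed carries its own Darcy discharge and the transmissivities add.
Σ(K_i·b_i) = 0.374×9.32 + 0.0574×4.45 = 3.741 m²/day.
Hydraulic gradient i = 0.000797.
Q = Σ(K_i·b_i) · W · i = 3.741 × 76.4 × 0.0007970 = 0.2278 m³/day.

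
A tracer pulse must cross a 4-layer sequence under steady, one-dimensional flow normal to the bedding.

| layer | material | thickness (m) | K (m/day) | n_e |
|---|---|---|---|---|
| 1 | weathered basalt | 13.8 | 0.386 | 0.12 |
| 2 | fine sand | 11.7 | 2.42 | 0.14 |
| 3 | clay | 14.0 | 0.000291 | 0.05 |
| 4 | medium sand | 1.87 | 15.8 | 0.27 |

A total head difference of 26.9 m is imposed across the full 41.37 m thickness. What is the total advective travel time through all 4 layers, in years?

22.0

With flow normal to the layers, continuity requires the same specific discharge q through every layer.
Σ(b_i/K_i) = 13.8/0.386 + 11.7/2.42 + 14.0/0.000291 + 1.87/15.8 = 48151 d.
q = Δh / Σ(b_i/K_i) = 26.9 / 48151 = 0.0005587 m/day.
In each layer the seepage velocity is v_i = q/n_i, so the layer transit time is t_i = b_i·n_i / q:
  layer 1 (weathered basalt): t_1 = 13.8 × 0.12 / 0.0005587 = 2964 d
  layer 2 (fine sand): t_2 = 11.7 × 0.14 / 0.0005587 = 2932 d
  layer 3 (clay): t_3 = 14.0 × 0.05 / 0.0005587 = 1253 d
  layer 4 (medium sand): t_4 = 1.87 × 0.27 / 0.0005587 = 903.8 d
Total t = Σ t_i = 8053 days = 22.05 years.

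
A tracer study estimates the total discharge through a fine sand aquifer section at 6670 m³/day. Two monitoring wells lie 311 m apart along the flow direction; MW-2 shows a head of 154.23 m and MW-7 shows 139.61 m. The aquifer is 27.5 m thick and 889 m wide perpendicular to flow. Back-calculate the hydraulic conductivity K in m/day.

5.80

Cross-sectional area A = 889 × 27.5 = 24448 m².
Hydraulic gradient i = (154.23 − 139.61) / 311 = 14.62 / 311 = 0.04701.
From Q = K·A·i, K = Q / (A·i) = 6670 / (24448 × 0.04701) = 5.804 m/day.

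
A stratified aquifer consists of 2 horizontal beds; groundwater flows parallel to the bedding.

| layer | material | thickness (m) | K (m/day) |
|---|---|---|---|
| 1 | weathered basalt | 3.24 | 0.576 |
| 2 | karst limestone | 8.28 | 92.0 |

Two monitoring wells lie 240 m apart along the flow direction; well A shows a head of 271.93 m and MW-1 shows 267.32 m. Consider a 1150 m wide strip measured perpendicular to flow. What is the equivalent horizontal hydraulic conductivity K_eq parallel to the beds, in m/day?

66.3

Flow is parallel to layering, so each bed carries its own Darcy discharge and the transmissivities add.
Σ(K_i·b_i) = 0.576×3.24 + 92.0×8.28 = 763.6 m²/day.
Total thickness b = 11.52 m, so K_eq = Σ(K_i·b_i)/b = 66.29 m/day.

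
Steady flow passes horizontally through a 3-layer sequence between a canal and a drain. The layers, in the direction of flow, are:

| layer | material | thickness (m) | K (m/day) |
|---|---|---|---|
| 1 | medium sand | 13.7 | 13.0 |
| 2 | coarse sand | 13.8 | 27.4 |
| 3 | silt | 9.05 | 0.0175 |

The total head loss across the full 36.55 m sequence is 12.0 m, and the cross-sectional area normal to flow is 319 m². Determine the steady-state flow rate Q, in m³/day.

Flow is perpendicular to layering, so the layers act in series and the equivalent K is the thickness-weighted harmonic mean.
Total thickness L = 13.7 + 13.8 + 9.05 = 36.55 m.
Σ(b_i/K_i) = 13.7/13.0 + 13.8/27.4 + 9.05/0.0175 = 518.7 d.
K_eq = L / Σ(b_i/K_i) = 36.55 / 518.7 = 0.07046 m/day.
Q = K_eq · A · (Δh/L) = 0.07046 × 319 × (12.0/36.55) = 7.380 m³/day.

7.38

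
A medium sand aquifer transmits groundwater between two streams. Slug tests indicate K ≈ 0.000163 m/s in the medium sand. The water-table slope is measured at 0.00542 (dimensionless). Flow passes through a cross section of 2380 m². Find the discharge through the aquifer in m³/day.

182

Convert K: 0.000163 m/s × 86400 = 14.08 m/day.
Hydraulic gradient i = 0.00542.
Darcy's law: Q = K · A · i = 14.08 × 2380 × 0.005420 = 181.7 m³/day.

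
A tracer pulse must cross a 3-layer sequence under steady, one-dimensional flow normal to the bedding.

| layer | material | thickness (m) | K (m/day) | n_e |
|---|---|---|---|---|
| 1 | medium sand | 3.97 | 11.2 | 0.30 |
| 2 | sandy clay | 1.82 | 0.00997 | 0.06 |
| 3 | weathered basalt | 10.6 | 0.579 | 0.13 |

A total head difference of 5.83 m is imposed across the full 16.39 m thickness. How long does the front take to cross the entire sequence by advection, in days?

With flow normal to the layers, continuity requires the same specific discharge q through every layer.
Σ(b_i/K_i) = 3.97/11.2 + 1.82/0.00997 + 10.6/0.579 = 201.2 d.
q = Δh / Σ(b_i/K_i) = 5.83 / 201.2 = 0.02897 m/day.
In each layer the seepage velocity is v_i = q/n_i, so the layer transit time is t_i = b_i·n_i / q:
  layer 1 (medium sand): t_1 = 3.97 × 0.30 / 0.02897 = 41.10 d
  layer 2 (sandy clay): t_2 = 1.82 × 0.06 / 0.02897 = 3.769 d
  layer 3 (weathered basalt): t_3 = 10.6 × 0.13 / 0.02897 = 47.56 d
Total t = Σ t_i = 92.43 days.

92.4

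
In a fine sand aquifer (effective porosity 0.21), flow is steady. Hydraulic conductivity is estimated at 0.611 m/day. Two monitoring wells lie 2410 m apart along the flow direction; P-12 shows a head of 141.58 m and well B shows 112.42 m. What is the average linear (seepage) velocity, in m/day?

0.0352

Hydraulic gradient i = (141.58 − 112.42) / 2410 = 29.16 / 2410 = 0.01210.
Darcy flux q = K · i = 0.6110 × 0.01210 = 0.007393 m/day.
Seepage velocity v = q / n_e = 0.007393 / 0.21 = 0.03520 m/day.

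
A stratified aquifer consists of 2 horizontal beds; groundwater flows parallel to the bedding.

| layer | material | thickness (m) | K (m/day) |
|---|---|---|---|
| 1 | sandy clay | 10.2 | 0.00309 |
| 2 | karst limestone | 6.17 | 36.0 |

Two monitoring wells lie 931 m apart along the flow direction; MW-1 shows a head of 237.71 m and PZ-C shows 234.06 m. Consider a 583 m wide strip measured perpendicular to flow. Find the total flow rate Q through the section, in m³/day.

Flow is parallel to layering, so each bed carries its own Darcy discharge and the transmissivities add.
Σ(K_i·b_i) = 0.00309×10.2 + 36.0×6.17 = 222.2 m²/day.
Hydraulic gradient i = (237.71 − 234.06) / 931 = 3.65 / 931 = 0.003921.
Q = Σ(K_i·b_i) · W · i = 222.2 × 583 × 0.003921 = 507.8 m³/day.

508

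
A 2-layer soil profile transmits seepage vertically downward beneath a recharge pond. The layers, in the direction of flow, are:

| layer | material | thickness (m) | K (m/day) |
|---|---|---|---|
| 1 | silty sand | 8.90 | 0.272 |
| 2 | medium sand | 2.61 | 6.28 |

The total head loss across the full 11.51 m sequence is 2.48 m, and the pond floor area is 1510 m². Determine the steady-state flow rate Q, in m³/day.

113

Flow is perpendicular to layering, so the layers act in series and the equivalent K is the thickness-weighted harmonic mean.
Total thickness L = 8.90 + 2.61 = 11.51 m.
Σ(b_i/K_i) = 8.90/0.272 + 2.61/6.28 = 33.14 d.
K_eq = L / Σ(b_i/K_i) = 11.51 / 33.14 = 0.3474 m/day.
Q = K_eq · A · (Δh/L) = 0.3474 × 1510 × (2.48/11.51) = 113.0 m³/day.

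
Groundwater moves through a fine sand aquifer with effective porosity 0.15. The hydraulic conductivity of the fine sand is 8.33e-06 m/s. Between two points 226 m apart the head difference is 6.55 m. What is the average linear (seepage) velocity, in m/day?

0.139

Convert K: 8.33e-06 m/s × 86400 = 0.7197 m/day.
Hydraulic gradient i = Δh / L = 6.55 / 226 = 0.02898.
Darcy flux q = K · i = 0.7197 × 0.02898 = 0.02086 m/day.
Seepage velocity v = q / n_e = 0.02086 / 0.15 = 0.1391 m/day.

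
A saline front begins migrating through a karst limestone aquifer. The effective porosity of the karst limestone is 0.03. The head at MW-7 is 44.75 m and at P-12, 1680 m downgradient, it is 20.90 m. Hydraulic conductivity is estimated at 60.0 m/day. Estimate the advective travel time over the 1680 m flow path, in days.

Hydraulic gradient i = (44.75 − 20.90) / 1680 = 23.85 / 1680 = 0.01420.
Darcy flux q = K · i = 60.00 × 0.01420 = 0.8518 m/day.
Seepage velocity v = q / n_e = 0.8518 / 0.03 = 28.39 m/day.
Travel time t = L / v = 1680 / 28.39 = 59.17 days.

59.2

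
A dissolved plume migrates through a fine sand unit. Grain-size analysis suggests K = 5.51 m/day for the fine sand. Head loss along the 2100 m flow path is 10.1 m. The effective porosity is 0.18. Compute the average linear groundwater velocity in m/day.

Hydraulic gradient i = Δh / L = 10.1 / 2100 = 0.004810.
Darcy flux q = K · i = 5.510 × 0.004810 = 0.02650 m/day.
Seepage velocity v = q / n_e = 0.02650 / 0.18 = 0.1472 m/day.

0.147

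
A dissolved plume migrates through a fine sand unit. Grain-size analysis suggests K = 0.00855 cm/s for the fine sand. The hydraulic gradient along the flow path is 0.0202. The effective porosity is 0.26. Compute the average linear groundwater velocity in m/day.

Convert K: 0.00855 cm/s × 864 = 7.387 m/day.
Hydraulic gradient i = 0.0202.
Darcy flux q = K · i = 7.387 × 0.02020 = 0.1492 m/day.
Seepage velocity v = q / n_e = 0.1492 / 0.26 = 0.5739 m/day.

0.574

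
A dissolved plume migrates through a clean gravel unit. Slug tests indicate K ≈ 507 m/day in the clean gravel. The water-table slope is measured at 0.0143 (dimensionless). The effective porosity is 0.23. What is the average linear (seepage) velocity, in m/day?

Hydraulic gradient i = 0.0143.
Darcy flux q = K · i = 507.0 × 0.01430 = 7.250 m/day.
Seepage velocity v = q / n_e = 7.250 / 0.23 = 31.52 m/day.

31.5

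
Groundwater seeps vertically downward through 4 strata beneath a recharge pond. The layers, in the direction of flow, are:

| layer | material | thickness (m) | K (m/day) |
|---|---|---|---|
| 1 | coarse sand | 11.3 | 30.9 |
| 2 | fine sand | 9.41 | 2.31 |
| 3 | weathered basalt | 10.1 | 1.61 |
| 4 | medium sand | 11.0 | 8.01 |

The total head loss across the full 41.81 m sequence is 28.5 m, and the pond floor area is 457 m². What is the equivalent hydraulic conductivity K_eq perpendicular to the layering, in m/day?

Flow is perpendicular to layering, so the layers act in series and the equivalent K is the thickness-weighted harmonic mean.
Total thickness L = 11.3 + 9.41 + 10.1 + 11.0 = 41.81 m.
Σ(b_i/K_i) = 11.3/30.9 + 9.41/2.31 + 10.1/1.61 + 11.0/8.01 = 12.09 d.
K_eq = L / Σ(b_i/K_i) = 41.81 / 12.09 = 3.459 m/day.

3.46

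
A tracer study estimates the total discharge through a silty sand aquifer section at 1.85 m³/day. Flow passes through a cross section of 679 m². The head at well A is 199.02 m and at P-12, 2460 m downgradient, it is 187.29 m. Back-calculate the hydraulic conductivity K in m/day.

0.571

Hydraulic gradient i = (199.02 − 187.29) / 2460 = 11.73 / 2460 = 0.004768.
From Q = K·A·i, K = Q / (A·i) = 1.85 / (679.0 × 0.004768) = 0.5714 m/day.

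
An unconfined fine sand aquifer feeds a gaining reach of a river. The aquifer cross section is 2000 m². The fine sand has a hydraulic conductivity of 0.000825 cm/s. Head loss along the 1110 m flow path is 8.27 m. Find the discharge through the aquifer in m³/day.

10.6

Convert K: 0.000825 cm/s × 864 = 0.7128 m/day.
Hydraulic gradient i = Δh / L = 8.27 / 1110 = 0.007450.
Darcy's law: Q = K · A · i = 0.7128 × 2000 × 0.007450 = 10.62 m³/day.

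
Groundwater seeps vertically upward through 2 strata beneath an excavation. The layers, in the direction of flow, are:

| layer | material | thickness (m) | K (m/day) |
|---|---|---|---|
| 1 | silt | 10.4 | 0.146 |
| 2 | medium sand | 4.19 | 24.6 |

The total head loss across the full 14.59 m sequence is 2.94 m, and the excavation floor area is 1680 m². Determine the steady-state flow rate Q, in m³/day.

Flow is perpendicular to layering, so the layers act in series and the equivalent K is the thickness-weighted harmonic mean.
Total thickness L = 10.4 + 4.19 = 14.59 m.
Σ(b_i/K_i) = 10.4/0.146 + 4.19/24.6 = 71.40 d.
K_eq = L / Σ(b_i/K_i) = 14.59 / 71.40 = 0.2043 m/day.
Q = K_eq · A · (Δh/L) = 0.2043 × 1680 × (2.94/14.59) = 69.17 m³/day.

69.2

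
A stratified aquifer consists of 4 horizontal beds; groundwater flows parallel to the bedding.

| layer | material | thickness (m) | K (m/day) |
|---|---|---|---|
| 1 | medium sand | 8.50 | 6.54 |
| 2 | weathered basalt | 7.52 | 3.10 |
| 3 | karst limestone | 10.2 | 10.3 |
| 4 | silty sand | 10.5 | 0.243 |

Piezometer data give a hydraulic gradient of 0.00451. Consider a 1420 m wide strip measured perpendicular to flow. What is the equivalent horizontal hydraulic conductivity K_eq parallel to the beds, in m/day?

Flow is parallel to layering, so each bed carries its own Darcy discharge and the transmissivities add.
Σ(K_i·b_i) = 6.54×8.50 + 3.10×7.52 + 10.3×10.2 + 0.243×10.5 = 186.5 m²/day.
Total thickness b = 36.72 m, so K_eq = Σ(K_i·b_i)/b = 5.079 m/day.

5.08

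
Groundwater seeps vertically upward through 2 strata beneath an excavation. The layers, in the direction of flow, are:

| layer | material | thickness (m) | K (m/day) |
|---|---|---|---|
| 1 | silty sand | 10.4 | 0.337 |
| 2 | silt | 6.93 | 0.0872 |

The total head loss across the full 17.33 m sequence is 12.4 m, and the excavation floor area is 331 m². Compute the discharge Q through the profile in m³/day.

37.2

Flow is perpendicular to layering, so the layers act in series and the equivalent K is the thickness-weighted harmonic mean.
Total thickness L = 10.4 + 6.93 = 17.33 m.
Σ(b_i/K_i) = 10.4/0.337 + 6.93/0.0872 = 110.3 d.
K_eq = L / Σ(b_i/K_i) = 17.33 / 110.3 = 0.1571 m/day.
Q = K_eq · A · (Δh/L) = 0.1571 × 331 × (12.4/17.33) = 37.20 m³/day.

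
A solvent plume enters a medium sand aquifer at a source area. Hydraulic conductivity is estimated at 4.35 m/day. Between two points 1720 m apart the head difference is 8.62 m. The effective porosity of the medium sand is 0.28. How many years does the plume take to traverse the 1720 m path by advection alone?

Hydraulic gradient i = Δh / L = 8.62 / 1720 = 0.005012.
Darcy flux q = K · i = 4.350 × 0.005012 = 0.02180 m/day.
Seepage velocity v = q / n_e = 0.02180 / 0.28 = 0.07786 m/day.
Travel time t = L / v = 1720 / 0.07786 = 22091 days = 60.48 years.

60.5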